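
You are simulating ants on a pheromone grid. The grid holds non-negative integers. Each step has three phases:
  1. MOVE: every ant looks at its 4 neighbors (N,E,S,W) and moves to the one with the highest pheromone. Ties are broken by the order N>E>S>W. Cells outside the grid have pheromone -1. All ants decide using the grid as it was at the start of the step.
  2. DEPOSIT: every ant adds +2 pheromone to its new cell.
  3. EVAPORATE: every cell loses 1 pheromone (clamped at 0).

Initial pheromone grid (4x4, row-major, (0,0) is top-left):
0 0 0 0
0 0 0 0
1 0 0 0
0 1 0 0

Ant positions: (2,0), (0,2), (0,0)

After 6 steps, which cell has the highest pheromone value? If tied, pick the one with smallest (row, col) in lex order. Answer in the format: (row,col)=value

Answer: (1,3)=7

Derivation:
Step 1: ant0:(2,0)->N->(1,0) | ant1:(0,2)->E->(0,3) | ant2:(0,0)->E->(0,1)
  grid max=1 at (0,1)
Step 2: ant0:(1,0)->N->(0,0) | ant1:(0,3)->S->(1,3) | ant2:(0,1)->E->(0,2)
  grid max=1 at (0,0)
Step 3: ant0:(0,0)->E->(0,1) | ant1:(1,3)->N->(0,3) | ant2:(0,2)->E->(0,3)
  grid max=3 at (0,3)
Step 4: ant0:(0,1)->E->(0,2) | ant1:(0,3)->S->(1,3) | ant2:(0,3)->S->(1,3)
  grid max=3 at (1,3)
Step 5: ant0:(0,2)->E->(0,3) | ant1:(1,3)->N->(0,3) | ant2:(1,3)->N->(0,3)
  grid max=7 at (0,3)
Step 6: ant0:(0,3)->S->(1,3) | ant1:(0,3)->S->(1,3) | ant2:(0,3)->S->(1,3)
  grid max=7 at (1,3)
Final grid:
  0 0 0 6
  0 0 0 7
  0 0 0 0
  0 0 0 0
Max pheromone 7 at (1,3)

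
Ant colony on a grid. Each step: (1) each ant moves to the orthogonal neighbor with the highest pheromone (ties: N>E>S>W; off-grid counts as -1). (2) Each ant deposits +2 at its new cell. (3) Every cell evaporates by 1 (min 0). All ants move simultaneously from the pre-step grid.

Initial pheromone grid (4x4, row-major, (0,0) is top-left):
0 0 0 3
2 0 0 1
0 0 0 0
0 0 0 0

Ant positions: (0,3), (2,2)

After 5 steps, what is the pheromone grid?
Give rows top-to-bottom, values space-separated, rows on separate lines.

After step 1: ants at (1,3),(1,2)
  0 0 0 2
  1 0 1 2
  0 0 0 0
  0 0 0 0
After step 2: ants at (0,3),(1,3)
  0 0 0 3
  0 0 0 3
  0 0 0 0
  0 0 0 0
After step 3: ants at (1,3),(0,3)
  0 0 0 4
  0 0 0 4
  0 0 0 0
  0 0 0 0
After step 4: ants at (0,3),(1,3)
  0 0 0 5
  0 0 0 5
  0 0 0 0
  0 0 0 0
After step 5: ants at (1,3),(0,3)
  0 0 0 6
  0 0 0 6
  0 0 0 0
  0 0 0 0

0 0 0 6
0 0 0 6
0 0 0 0
0 0 0 0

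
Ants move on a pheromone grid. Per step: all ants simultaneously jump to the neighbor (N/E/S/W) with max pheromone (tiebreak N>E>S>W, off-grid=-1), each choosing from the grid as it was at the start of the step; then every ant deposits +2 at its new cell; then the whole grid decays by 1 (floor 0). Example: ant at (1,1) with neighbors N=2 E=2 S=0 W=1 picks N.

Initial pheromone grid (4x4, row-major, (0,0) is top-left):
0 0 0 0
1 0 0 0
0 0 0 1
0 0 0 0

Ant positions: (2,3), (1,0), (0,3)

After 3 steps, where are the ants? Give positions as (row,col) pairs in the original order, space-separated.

Step 1: ant0:(2,3)->N->(1,3) | ant1:(1,0)->N->(0,0) | ant2:(0,3)->S->(1,3)
  grid max=3 at (1,3)
Step 2: ant0:(1,3)->N->(0,3) | ant1:(0,0)->E->(0,1) | ant2:(1,3)->N->(0,3)
  grid max=3 at (0,3)
Step 3: ant0:(0,3)->S->(1,3) | ant1:(0,1)->E->(0,2) | ant2:(0,3)->S->(1,3)
  grid max=5 at (1,3)

(1,3) (0,2) (1,3)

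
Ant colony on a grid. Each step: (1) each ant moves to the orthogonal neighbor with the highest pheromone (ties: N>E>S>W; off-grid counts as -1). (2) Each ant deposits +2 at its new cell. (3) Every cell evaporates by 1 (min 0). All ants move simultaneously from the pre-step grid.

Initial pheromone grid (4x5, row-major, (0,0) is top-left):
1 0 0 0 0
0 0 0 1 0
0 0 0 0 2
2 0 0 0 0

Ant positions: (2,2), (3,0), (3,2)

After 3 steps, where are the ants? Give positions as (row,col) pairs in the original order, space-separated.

Step 1: ant0:(2,2)->N->(1,2) | ant1:(3,0)->N->(2,0) | ant2:(3,2)->N->(2,2)
  grid max=1 at (1,2)
Step 2: ant0:(1,2)->S->(2,2) | ant1:(2,0)->S->(3,0) | ant2:(2,2)->N->(1,2)
  grid max=2 at (1,2)
Step 3: ant0:(2,2)->N->(1,2) | ant1:(3,0)->N->(2,0) | ant2:(1,2)->S->(2,2)
  grid max=3 at (1,2)

(1,2) (2,0) (2,2)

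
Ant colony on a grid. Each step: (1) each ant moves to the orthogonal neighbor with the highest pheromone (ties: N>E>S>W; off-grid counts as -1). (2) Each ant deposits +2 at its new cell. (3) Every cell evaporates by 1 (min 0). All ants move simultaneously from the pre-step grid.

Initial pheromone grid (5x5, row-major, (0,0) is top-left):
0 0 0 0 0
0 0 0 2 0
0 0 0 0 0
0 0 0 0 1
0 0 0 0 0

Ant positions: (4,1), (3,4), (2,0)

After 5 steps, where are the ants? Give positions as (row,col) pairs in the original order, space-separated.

Step 1: ant0:(4,1)->N->(3,1) | ant1:(3,4)->N->(2,4) | ant2:(2,0)->N->(1,0)
  grid max=1 at (1,0)
Step 2: ant0:(3,1)->N->(2,1) | ant1:(2,4)->N->(1,4) | ant2:(1,0)->N->(0,0)
  grid max=1 at (0,0)
Step 3: ant0:(2,1)->N->(1,1) | ant1:(1,4)->N->(0,4) | ant2:(0,0)->E->(0,1)
  grid max=1 at (0,1)
Step 4: ant0:(1,1)->N->(0,1) | ant1:(0,4)->S->(1,4) | ant2:(0,1)->S->(1,1)
  grid max=2 at (0,1)
Step 5: ant0:(0,1)->S->(1,1) | ant1:(1,4)->N->(0,4) | ant2:(1,1)->N->(0,1)
  grid max=3 at (0,1)

(1,1) (0,4) (0,1)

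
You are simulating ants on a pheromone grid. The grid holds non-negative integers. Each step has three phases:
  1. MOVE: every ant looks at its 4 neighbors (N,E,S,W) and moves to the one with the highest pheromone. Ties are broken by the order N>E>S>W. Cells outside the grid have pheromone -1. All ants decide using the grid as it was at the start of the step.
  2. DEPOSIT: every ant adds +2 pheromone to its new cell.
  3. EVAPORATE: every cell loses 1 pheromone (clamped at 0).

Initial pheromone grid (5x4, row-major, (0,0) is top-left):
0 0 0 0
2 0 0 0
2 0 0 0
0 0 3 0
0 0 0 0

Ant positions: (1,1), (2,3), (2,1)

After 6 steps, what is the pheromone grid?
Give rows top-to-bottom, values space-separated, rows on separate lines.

After step 1: ants at (1,0),(1,3),(2,0)
  0 0 0 0
  3 0 0 1
  3 0 0 0
  0 0 2 0
  0 0 0 0
After step 2: ants at (2,0),(0,3),(1,0)
  0 0 0 1
  4 0 0 0
  4 0 0 0
  0 0 1 0
  0 0 0 0
After step 3: ants at (1,0),(1,3),(2,0)
  0 0 0 0
  5 0 0 1
  5 0 0 0
  0 0 0 0
  0 0 0 0
After step 4: ants at (2,0),(0,3),(1,0)
  0 0 0 1
  6 0 0 0
  6 0 0 0
  0 0 0 0
  0 0 0 0
After step 5: ants at (1,0),(1,3),(2,0)
  0 0 0 0
  7 0 0 1
  7 0 0 0
  0 0 0 0
  0 0 0 0
After step 6: ants at (2,0),(0,3),(1,0)
  0 0 0 1
  8 0 0 0
  8 0 0 0
  0 0 0 0
  0 0 0 0

0 0 0 1
8 0 0 0
8 0 0 0
0 0 0 0
0 0 0 0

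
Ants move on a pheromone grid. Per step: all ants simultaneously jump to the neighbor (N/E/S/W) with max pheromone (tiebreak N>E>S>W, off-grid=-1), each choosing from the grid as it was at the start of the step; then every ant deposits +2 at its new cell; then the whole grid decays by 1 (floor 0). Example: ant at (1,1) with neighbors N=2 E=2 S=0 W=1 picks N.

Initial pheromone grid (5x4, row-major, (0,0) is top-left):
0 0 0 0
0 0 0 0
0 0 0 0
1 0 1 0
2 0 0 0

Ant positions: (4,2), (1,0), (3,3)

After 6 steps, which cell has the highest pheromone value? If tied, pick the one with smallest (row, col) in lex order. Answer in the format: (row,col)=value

Step 1: ant0:(4,2)->N->(3,2) | ant1:(1,0)->N->(0,0) | ant2:(3,3)->W->(3,2)
  grid max=4 at (3,2)
Step 2: ant0:(3,2)->N->(2,2) | ant1:(0,0)->E->(0,1) | ant2:(3,2)->N->(2,2)
  grid max=3 at (2,2)
Step 3: ant0:(2,2)->S->(3,2) | ant1:(0,1)->E->(0,2) | ant2:(2,2)->S->(3,2)
  grid max=6 at (3,2)
Step 4: ant0:(3,2)->N->(2,2) | ant1:(0,2)->E->(0,3) | ant2:(3,2)->N->(2,2)
  grid max=5 at (2,2)
Step 5: ant0:(2,2)->S->(3,2) | ant1:(0,3)->S->(1,3) | ant2:(2,2)->S->(3,2)
  grid max=8 at (3,2)
Step 6: ant0:(3,2)->N->(2,2) | ant1:(1,3)->N->(0,3) | ant2:(3,2)->N->(2,2)
  grid max=7 at (2,2)
Final grid:
  0 0 0 1
  0 0 0 0
  0 0 7 0
  0 0 7 0
  0 0 0 0
Max pheromone 7 at (2,2)

Answer: (2,2)=7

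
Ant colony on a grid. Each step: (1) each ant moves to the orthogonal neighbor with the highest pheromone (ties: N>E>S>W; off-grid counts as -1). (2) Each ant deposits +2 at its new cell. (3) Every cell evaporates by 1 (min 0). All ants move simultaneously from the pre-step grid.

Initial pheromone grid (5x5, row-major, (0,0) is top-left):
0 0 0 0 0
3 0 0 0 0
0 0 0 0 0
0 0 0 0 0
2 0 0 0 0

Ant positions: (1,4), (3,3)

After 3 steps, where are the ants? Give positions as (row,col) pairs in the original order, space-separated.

Step 1: ant0:(1,4)->N->(0,4) | ant1:(3,3)->N->(2,3)
  grid max=2 at (1,0)
Step 2: ant0:(0,4)->S->(1,4) | ant1:(2,3)->N->(1,3)
  grid max=1 at (1,0)
Step 3: ant0:(1,4)->W->(1,3) | ant1:(1,3)->E->(1,4)
  grid max=2 at (1,3)

(1,3) (1,4)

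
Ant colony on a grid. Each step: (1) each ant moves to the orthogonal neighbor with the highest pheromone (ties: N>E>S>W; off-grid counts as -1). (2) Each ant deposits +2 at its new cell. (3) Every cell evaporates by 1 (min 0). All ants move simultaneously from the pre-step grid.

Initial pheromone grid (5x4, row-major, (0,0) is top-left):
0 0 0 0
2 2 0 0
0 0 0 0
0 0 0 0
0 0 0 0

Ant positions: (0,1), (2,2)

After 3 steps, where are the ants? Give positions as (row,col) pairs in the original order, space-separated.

Step 1: ant0:(0,1)->S->(1,1) | ant1:(2,2)->N->(1,2)
  grid max=3 at (1,1)
Step 2: ant0:(1,1)->E->(1,2) | ant1:(1,2)->W->(1,1)
  grid max=4 at (1,1)
Step 3: ant0:(1,2)->W->(1,1) | ant1:(1,1)->E->(1,2)
  grid max=5 at (1,1)

(1,1) (1,2)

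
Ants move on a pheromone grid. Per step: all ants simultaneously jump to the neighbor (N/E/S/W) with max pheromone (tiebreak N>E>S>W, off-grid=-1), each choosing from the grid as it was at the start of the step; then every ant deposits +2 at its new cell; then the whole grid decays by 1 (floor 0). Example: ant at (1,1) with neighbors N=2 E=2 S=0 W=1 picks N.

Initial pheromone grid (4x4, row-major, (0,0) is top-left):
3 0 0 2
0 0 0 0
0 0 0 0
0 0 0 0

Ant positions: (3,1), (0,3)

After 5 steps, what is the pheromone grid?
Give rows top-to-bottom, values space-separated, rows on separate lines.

After step 1: ants at (2,1),(1,3)
  2 0 0 1
  0 0 0 1
  0 1 0 0
  0 0 0 0
After step 2: ants at (1,1),(0,3)
  1 0 0 2
  0 1 0 0
  0 0 0 0
  0 0 0 0
After step 3: ants at (0,1),(1,3)
  0 1 0 1
  0 0 0 1
  0 0 0 0
  0 0 0 0
After step 4: ants at (0,2),(0,3)
  0 0 1 2
  0 0 0 0
  0 0 0 0
  0 0 0 0
After step 5: ants at (0,3),(0,2)
  0 0 2 3
  0 0 0 0
  0 0 0 0
  0 0 0 0

0 0 2 3
0 0 0 0
0 0 0 0
0 0 0 0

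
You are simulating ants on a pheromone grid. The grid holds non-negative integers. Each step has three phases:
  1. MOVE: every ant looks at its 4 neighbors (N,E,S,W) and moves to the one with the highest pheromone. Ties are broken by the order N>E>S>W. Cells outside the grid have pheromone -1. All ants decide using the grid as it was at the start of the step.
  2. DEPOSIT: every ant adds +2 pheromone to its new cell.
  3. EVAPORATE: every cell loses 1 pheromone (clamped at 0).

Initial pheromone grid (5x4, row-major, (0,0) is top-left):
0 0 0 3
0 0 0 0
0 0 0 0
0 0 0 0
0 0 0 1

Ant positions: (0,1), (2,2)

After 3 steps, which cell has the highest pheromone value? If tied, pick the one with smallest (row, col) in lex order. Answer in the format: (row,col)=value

Answer: (0,3)=4

Derivation:
Step 1: ant0:(0,1)->E->(0,2) | ant1:(2,2)->N->(1,2)
  grid max=2 at (0,3)
Step 2: ant0:(0,2)->E->(0,3) | ant1:(1,2)->N->(0,2)
  grid max=3 at (0,3)
Step 3: ant0:(0,3)->W->(0,2) | ant1:(0,2)->E->(0,3)
  grid max=4 at (0,3)
Final grid:
  0 0 3 4
  0 0 0 0
  0 0 0 0
  0 0 0 0
  0 0 0 0
Max pheromone 4 at (0,3)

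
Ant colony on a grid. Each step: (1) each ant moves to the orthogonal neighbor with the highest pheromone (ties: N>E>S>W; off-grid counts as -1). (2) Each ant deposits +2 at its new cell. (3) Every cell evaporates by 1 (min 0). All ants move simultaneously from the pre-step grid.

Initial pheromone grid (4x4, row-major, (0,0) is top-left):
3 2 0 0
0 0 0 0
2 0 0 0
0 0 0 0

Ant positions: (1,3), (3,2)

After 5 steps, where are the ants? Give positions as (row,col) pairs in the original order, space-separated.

Step 1: ant0:(1,3)->N->(0,3) | ant1:(3,2)->N->(2,2)
  grid max=2 at (0,0)
Step 2: ant0:(0,3)->S->(1,3) | ant1:(2,2)->N->(1,2)
  grid max=1 at (0,0)
Step 3: ant0:(1,3)->W->(1,2) | ant1:(1,2)->E->(1,3)
  grid max=2 at (1,2)
Step 4: ant0:(1,2)->E->(1,3) | ant1:(1,3)->W->(1,2)
  grid max=3 at (1,2)
Step 5: ant0:(1,3)->W->(1,2) | ant1:(1,2)->E->(1,3)
  grid max=4 at (1,2)

(1,2) (1,3)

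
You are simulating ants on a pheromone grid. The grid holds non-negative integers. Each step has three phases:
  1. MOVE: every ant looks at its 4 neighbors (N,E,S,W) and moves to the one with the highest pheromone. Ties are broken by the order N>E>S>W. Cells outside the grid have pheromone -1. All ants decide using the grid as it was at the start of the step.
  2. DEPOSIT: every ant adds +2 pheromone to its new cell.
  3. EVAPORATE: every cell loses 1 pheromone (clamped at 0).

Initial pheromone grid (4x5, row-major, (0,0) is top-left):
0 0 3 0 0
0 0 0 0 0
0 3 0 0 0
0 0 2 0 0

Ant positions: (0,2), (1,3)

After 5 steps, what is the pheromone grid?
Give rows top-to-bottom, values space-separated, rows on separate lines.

After step 1: ants at (0,3),(0,3)
  0 0 2 3 0
  0 0 0 0 0
  0 2 0 0 0
  0 0 1 0 0
After step 2: ants at (0,2),(0,2)
  0 0 5 2 0
  0 0 0 0 0
  0 1 0 0 0
  0 0 0 0 0
After step 3: ants at (0,3),(0,3)
  0 0 4 5 0
  0 0 0 0 0
  0 0 0 0 0
  0 0 0 0 0
After step 4: ants at (0,2),(0,2)
  0 0 7 4 0
  0 0 0 0 0
  0 0 0 0 0
  0 0 0 0 0
After step 5: ants at (0,3),(0,3)
  0 0 6 7 0
  0 0 0 0 0
  0 0 0 0 0
  0 0 0 0 0

0 0 6 7 0
0 0 0 0 0
0 0 0 0 0
0 0 0 0 0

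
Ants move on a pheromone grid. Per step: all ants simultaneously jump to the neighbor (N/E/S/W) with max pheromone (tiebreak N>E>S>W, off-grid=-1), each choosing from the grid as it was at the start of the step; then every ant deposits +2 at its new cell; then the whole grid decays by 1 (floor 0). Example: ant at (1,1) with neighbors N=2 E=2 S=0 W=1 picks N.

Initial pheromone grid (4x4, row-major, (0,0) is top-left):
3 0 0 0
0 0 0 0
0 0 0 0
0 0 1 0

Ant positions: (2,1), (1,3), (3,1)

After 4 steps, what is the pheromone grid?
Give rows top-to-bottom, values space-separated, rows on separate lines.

After step 1: ants at (1,1),(0,3),(3,2)
  2 0 0 1
  0 1 0 0
  0 0 0 0
  0 0 2 0
After step 2: ants at (0,1),(1,3),(2,2)
  1 1 0 0
  0 0 0 1
  0 0 1 0
  0 0 1 0
After step 3: ants at (0,0),(0,3),(3,2)
  2 0 0 1
  0 0 0 0
  0 0 0 0
  0 0 2 0
After step 4: ants at (0,1),(1,3),(2,2)
  1 1 0 0
  0 0 0 1
  0 0 1 0
  0 0 1 0

1 1 0 0
0 0 0 1
0 0 1 0
0 0 1 0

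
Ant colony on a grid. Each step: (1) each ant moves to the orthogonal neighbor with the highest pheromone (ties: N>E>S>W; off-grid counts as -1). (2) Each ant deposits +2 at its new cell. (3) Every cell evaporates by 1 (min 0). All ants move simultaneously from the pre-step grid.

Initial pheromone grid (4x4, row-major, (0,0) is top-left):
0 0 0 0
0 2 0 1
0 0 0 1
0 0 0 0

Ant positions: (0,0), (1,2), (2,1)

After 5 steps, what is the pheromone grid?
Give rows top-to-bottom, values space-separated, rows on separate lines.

After step 1: ants at (0,1),(1,1),(1,1)
  0 1 0 0
  0 5 0 0
  0 0 0 0
  0 0 0 0
After step 2: ants at (1,1),(0,1),(0,1)
  0 4 0 0
  0 6 0 0
  0 0 0 0
  0 0 0 0
After step 3: ants at (0,1),(1,1),(1,1)
  0 5 0 0
  0 9 0 0
  0 0 0 0
  0 0 0 0
After step 4: ants at (1,1),(0,1),(0,1)
  0 8 0 0
  0 10 0 0
  0 0 0 0
  0 0 0 0
After step 5: ants at (0,1),(1,1),(1,1)
  0 9 0 0
  0 13 0 0
  0 0 0 0
  0 0 0 0

0 9 0 0
0 13 0 0
0 0 0 0
0 0 0 0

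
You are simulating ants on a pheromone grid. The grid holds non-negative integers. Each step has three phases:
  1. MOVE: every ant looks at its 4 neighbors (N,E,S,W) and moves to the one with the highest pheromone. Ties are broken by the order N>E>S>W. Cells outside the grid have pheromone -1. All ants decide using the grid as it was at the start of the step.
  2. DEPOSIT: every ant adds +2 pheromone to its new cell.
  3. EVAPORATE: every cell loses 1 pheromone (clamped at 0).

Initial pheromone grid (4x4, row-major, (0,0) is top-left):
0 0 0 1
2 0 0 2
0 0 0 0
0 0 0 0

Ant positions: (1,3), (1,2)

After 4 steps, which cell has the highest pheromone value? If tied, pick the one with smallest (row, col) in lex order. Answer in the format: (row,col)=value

Answer: (1,3)=6

Derivation:
Step 1: ant0:(1,3)->N->(0,3) | ant1:(1,2)->E->(1,3)
  grid max=3 at (1,3)
Step 2: ant0:(0,3)->S->(1,3) | ant1:(1,3)->N->(0,3)
  grid max=4 at (1,3)
Step 3: ant0:(1,3)->N->(0,3) | ant1:(0,3)->S->(1,3)
  grid max=5 at (1,3)
Step 4: ant0:(0,3)->S->(1,3) | ant1:(1,3)->N->(0,3)
  grid max=6 at (1,3)
Final grid:
  0 0 0 5
  0 0 0 6
  0 0 0 0
  0 0 0 0
Max pheromone 6 at (1,3)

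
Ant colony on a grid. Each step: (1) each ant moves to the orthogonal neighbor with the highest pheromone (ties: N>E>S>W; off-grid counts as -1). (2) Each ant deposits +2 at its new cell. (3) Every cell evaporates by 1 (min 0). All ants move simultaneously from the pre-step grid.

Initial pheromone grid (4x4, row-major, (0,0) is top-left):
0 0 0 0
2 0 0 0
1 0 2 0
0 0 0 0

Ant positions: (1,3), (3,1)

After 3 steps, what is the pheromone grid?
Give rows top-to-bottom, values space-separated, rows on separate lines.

After step 1: ants at (0,3),(2,1)
  0 0 0 1
  1 0 0 0
  0 1 1 0
  0 0 0 0
After step 2: ants at (1,3),(2,2)
  0 0 0 0
  0 0 0 1
  0 0 2 0
  0 0 0 0
After step 3: ants at (0,3),(1,2)
  0 0 0 1
  0 0 1 0
  0 0 1 0
  0 0 0 0

0 0 0 1
0 0 1 0
0 0 1 0
0 0 0 0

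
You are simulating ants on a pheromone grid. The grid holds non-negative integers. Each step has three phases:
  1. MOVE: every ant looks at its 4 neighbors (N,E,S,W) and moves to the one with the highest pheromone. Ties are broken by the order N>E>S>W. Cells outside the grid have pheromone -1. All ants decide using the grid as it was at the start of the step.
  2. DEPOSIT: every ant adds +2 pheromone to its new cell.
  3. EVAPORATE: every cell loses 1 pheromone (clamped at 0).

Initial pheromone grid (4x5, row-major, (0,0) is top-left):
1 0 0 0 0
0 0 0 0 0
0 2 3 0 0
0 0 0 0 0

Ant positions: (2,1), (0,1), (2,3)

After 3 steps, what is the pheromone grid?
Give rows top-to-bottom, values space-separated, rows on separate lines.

After step 1: ants at (2,2),(0,0),(2,2)
  2 0 0 0 0
  0 0 0 0 0
  0 1 6 0 0
  0 0 0 0 0
After step 2: ants at (2,1),(0,1),(2,1)
  1 1 0 0 0
  0 0 0 0 0
  0 4 5 0 0
  0 0 0 0 0
After step 3: ants at (2,2),(0,0),(2,2)
  2 0 0 0 0
  0 0 0 0 0
  0 3 8 0 0
  0 0 0 0 0

2 0 0 0 0
0 0 0 0 0
0 3 8 0 0
0 0 0 0 0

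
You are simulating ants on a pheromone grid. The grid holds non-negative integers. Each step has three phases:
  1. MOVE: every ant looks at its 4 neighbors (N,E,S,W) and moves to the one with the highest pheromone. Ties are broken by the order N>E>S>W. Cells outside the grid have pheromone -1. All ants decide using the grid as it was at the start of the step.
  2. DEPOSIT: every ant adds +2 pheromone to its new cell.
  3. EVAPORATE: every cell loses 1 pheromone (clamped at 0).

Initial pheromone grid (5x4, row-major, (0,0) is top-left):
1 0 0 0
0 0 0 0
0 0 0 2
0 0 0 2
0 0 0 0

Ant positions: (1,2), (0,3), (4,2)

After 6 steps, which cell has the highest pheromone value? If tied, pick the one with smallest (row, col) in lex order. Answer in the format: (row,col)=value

Answer: (2,3)=10

Derivation:
Step 1: ant0:(1,2)->N->(0,2) | ant1:(0,3)->S->(1,3) | ant2:(4,2)->N->(3,2)
  grid max=1 at (0,2)
Step 2: ant0:(0,2)->E->(0,3) | ant1:(1,3)->S->(2,3) | ant2:(3,2)->E->(3,3)
  grid max=2 at (2,3)
Step 3: ant0:(0,3)->S->(1,3) | ant1:(2,3)->S->(3,3) | ant2:(3,3)->N->(2,3)
  grid max=3 at (2,3)
Step 4: ant0:(1,3)->S->(2,3) | ant1:(3,3)->N->(2,3) | ant2:(2,3)->S->(3,3)
  grid max=6 at (2,3)
Step 5: ant0:(2,3)->S->(3,3) | ant1:(2,3)->S->(3,3) | ant2:(3,3)->N->(2,3)
  grid max=7 at (2,3)
Step 6: ant0:(3,3)->N->(2,3) | ant1:(3,3)->N->(2,3) | ant2:(2,3)->S->(3,3)
  grid max=10 at (2,3)
Final grid:
  0 0 0 0
  0 0 0 0
  0 0 0 10
  0 0 0 8
  0 0 0 0
Max pheromone 10 at (2,3)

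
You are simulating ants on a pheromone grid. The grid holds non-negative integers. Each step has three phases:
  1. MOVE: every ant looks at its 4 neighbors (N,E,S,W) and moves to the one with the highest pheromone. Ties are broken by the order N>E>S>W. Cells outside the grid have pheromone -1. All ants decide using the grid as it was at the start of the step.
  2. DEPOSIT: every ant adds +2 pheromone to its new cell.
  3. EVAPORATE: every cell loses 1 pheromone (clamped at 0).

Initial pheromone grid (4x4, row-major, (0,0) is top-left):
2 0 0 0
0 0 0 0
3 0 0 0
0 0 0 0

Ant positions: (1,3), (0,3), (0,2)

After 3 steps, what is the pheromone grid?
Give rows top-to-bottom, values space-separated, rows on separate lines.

After step 1: ants at (0,3),(1,3),(0,3)
  1 0 0 3
  0 0 0 1
  2 0 0 0
  0 0 0 0
After step 2: ants at (1,3),(0,3),(1,3)
  0 0 0 4
  0 0 0 4
  1 0 0 0
  0 0 0 0
After step 3: ants at (0,3),(1,3),(0,3)
  0 0 0 7
  0 0 0 5
  0 0 0 0
  0 0 0 0

0 0 0 7
0 0 0 5
0 0 0 0
0 0 0 0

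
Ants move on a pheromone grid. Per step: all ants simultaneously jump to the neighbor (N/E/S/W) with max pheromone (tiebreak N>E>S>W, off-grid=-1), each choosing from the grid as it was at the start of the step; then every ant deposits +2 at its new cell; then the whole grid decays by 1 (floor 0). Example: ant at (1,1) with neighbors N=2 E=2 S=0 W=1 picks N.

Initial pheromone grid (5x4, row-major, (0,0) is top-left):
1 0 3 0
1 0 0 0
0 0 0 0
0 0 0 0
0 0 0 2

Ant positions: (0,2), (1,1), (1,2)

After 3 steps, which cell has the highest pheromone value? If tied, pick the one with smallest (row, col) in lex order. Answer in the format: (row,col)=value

Answer: (0,2)=6

Derivation:
Step 1: ant0:(0,2)->E->(0,3) | ant1:(1,1)->W->(1,0) | ant2:(1,2)->N->(0,2)
  grid max=4 at (0,2)
Step 2: ant0:(0,3)->W->(0,2) | ant1:(1,0)->N->(0,0) | ant2:(0,2)->E->(0,3)
  grid max=5 at (0,2)
Step 3: ant0:(0,2)->E->(0,3) | ant1:(0,0)->S->(1,0) | ant2:(0,3)->W->(0,2)
  grid max=6 at (0,2)
Final grid:
  0 0 6 3
  2 0 0 0
  0 0 0 0
  0 0 0 0
  0 0 0 0
Max pheromone 6 at (0,2)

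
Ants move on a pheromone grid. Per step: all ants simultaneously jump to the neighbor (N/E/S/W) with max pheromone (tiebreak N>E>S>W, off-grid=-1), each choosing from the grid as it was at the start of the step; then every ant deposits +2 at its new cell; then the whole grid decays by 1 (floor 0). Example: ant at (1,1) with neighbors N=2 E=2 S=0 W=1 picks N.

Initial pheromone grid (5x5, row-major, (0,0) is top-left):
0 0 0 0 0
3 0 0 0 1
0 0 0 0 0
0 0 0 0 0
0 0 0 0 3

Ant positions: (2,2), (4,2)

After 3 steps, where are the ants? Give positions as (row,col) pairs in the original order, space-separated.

Step 1: ant0:(2,2)->N->(1,2) | ant1:(4,2)->N->(3,2)
  grid max=2 at (1,0)
Step 2: ant0:(1,2)->N->(0,2) | ant1:(3,2)->N->(2,2)
  grid max=1 at (0,2)
Step 3: ant0:(0,2)->E->(0,3) | ant1:(2,2)->N->(1,2)
  grid max=1 at (0,3)

(0,3) (1,2)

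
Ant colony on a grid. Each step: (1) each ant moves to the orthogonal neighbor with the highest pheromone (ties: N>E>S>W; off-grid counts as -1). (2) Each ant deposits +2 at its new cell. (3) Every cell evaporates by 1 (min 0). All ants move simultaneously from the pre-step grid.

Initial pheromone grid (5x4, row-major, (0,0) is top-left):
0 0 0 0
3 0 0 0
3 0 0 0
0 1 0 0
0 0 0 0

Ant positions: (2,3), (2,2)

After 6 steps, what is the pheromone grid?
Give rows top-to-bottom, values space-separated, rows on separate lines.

After step 1: ants at (1,3),(1,2)
  0 0 0 0
  2 0 1 1
  2 0 0 0
  0 0 0 0
  0 0 0 0
After step 2: ants at (1,2),(1,3)
  0 0 0 0
  1 0 2 2
  1 0 0 0
  0 0 0 0
  0 0 0 0
After step 3: ants at (1,3),(1,2)
  0 0 0 0
  0 0 3 3
  0 0 0 0
  0 0 0 0
  0 0 0 0
After step 4: ants at (1,2),(1,3)
  0 0 0 0
  0 0 4 4
  0 0 0 0
  0 0 0 0
  0 0 0 0
After step 5: ants at (1,3),(1,2)
  0 0 0 0
  0 0 5 5
  0 0 0 0
  0 0 0 0
  0 0 0 0
After step 6: ants at (1,2),(1,3)
  0 0 0 0
  0 0 6 6
  0 0 0 0
  0 0 0 0
  0 0 0 0

0 0 0 0
0 0 6 6
0 0 0 0
0 0 0 0
0 0 0 0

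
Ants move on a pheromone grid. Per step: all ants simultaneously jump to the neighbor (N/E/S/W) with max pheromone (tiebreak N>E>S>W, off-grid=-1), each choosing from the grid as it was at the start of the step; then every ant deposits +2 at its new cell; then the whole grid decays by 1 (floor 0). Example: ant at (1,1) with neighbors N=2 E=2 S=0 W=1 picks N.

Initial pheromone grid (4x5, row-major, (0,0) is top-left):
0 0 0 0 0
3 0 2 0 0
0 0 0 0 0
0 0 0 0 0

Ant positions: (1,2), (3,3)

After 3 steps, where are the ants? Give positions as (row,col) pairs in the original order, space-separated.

Step 1: ant0:(1,2)->N->(0,2) | ant1:(3,3)->N->(2,3)
  grid max=2 at (1,0)
Step 2: ant0:(0,2)->S->(1,2) | ant1:(2,3)->N->(1,3)
  grid max=2 at (1,2)
Step 3: ant0:(1,2)->E->(1,3) | ant1:(1,3)->W->(1,2)
  grid max=3 at (1,2)

(1,3) (1,2)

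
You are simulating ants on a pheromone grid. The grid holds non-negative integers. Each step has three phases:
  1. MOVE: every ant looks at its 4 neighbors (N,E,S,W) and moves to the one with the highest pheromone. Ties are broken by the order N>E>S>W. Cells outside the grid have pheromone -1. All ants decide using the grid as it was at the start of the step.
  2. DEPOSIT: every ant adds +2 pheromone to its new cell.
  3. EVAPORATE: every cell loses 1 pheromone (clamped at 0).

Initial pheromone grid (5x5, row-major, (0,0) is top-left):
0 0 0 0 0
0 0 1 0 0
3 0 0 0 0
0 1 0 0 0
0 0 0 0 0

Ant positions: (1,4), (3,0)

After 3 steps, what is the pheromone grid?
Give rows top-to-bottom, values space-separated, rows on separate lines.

After step 1: ants at (0,4),(2,0)
  0 0 0 0 1
  0 0 0 0 0
  4 0 0 0 0
  0 0 0 0 0
  0 0 0 0 0
After step 2: ants at (1,4),(1,0)
  0 0 0 0 0
  1 0 0 0 1
  3 0 0 0 0
  0 0 0 0 0
  0 0 0 0 0
After step 3: ants at (0,4),(2,0)
  0 0 0 0 1
  0 0 0 0 0
  4 0 0 0 0
  0 0 0 0 0
  0 0 0 0 0

0 0 0 0 1
0 0 0 0 0
4 0 0 0 0
0 0 0 0 0
0 0 0 0 0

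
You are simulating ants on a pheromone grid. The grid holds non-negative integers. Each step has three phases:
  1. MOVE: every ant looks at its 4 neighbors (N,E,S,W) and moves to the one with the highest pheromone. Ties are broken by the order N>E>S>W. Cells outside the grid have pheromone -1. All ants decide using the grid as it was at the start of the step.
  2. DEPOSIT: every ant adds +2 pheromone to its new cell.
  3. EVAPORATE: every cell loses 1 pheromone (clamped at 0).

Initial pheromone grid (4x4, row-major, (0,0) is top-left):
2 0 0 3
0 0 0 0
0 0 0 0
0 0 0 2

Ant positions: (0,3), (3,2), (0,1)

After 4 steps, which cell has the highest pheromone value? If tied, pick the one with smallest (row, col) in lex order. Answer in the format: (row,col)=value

Step 1: ant0:(0,3)->S->(1,3) | ant1:(3,2)->E->(3,3) | ant2:(0,1)->W->(0,0)
  grid max=3 at (0,0)
Step 2: ant0:(1,3)->N->(0,3) | ant1:(3,3)->N->(2,3) | ant2:(0,0)->E->(0,1)
  grid max=3 at (0,3)
Step 3: ant0:(0,3)->S->(1,3) | ant1:(2,3)->S->(3,3) | ant2:(0,1)->W->(0,0)
  grid max=3 at (0,0)
Step 4: ant0:(1,3)->N->(0,3) | ant1:(3,3)->N->(2,3) | ant2:(0,0)->E->(0,1)
  grid max=3 at (0,3)
Final grid:
  2 1 0 3
  0 0 0 0
  0 0 0 1
  0 0 0 2
Max pheromone 3 at (0,3)

Answer: (0,3)=3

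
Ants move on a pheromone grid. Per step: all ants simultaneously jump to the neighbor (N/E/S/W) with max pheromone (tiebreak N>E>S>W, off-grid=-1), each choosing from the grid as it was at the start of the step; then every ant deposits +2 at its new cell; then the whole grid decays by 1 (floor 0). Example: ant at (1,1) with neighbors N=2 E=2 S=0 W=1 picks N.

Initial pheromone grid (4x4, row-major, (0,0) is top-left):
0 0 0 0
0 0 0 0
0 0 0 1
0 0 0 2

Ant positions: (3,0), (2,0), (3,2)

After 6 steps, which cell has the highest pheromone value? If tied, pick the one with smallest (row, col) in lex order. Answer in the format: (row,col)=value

Step 1: ant0:(3,0)->N->(2,0) | ant1:(2,0)->N->(1,0) | ant2:(3,2)->E->(3,3)
  grid max=3 at (3,3)
Step 2: ant0:(2,0)->N->(1,0) | ant1:(1,0)->S->(2,0) | ant2:(3,3)->N->(2,3)
  grid max=2 at (1,0)
Step 3: ant0:(1,0)->S->(2,0) | ant1:(2,0)->N->(1,0) | ant2:(2,3)->S->(3,3)
  grid max=3 at (1,0)
Step 4: ant0:(2,0)->N->(1,0) | ant1:(1,0)->S->(2,0) | ant2:(3,3)->N->(2,3)
  grid max=4 at (1,0)
Step 5: ant0:(1,0)->S->(2,0) | ant1:(2,0)->N->(1,0) | ant2:(2,3)->S->(3,3)
  grid max=5 at (1,0)
Step 6: ant0:(2,0)->N->(1,0) | ant1:(1,0)->S->(2,0) | ant2:(3,3)->N->(2,3)
  grid max=6 at (1,0)
Final grid:
  0 0 0 0
  6 0 0 0
  6 0 0 1
  0 0 0 2
Max pheromone 6 at (1,0)

Answer: (1,0)=6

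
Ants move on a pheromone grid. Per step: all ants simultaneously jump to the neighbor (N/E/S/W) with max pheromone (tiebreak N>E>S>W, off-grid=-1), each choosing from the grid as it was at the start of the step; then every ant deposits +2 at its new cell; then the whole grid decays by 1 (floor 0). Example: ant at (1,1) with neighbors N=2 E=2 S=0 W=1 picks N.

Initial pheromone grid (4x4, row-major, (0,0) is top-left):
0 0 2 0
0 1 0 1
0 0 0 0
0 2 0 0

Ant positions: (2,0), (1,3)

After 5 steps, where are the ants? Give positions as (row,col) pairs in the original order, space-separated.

Step 1: ant0:(2,0)->N->(1,0) | ant1:(1,3)->N->(0,3)
  grid max=1 at (0,2)
Step 2: ant0:(1,0)->N->(0,0) | ant1:(0,3)->W->(0,2)
  grid max=2 at (0,2)
Step 3: ant0:(0,0)->E->(0,1) | ant1:(0,2)->E->(0,3)
  grid max=1 at (0,1)
Step 4: ant0:(0,1)->E->(0,2) | ant1:(0,3)->W->(0,2)
  grid max=4 at (0,2)
Step 5: ant0:(0,2)->E->(0,3) | ant1:(0,2)->E->(0,3)
  grid max=3 at (0,2)

(0,3) (0,3)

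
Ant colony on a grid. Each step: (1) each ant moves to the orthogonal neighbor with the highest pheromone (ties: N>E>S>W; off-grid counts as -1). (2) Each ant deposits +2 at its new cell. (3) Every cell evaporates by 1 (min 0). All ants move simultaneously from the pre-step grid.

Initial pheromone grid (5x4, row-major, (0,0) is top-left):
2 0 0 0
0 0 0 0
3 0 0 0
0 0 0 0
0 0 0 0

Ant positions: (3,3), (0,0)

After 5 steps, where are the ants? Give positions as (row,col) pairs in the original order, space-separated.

Step 1: ant0:(3,3)->N->(2,3) | ant1:(0,0)->E->(0,1)
  grid max=2 at (2,0)
Step 2: ant0:(2,3)->N->(1,3) | ant1:(0,1)->W->(0,0)
  grid max=2 at (0,0)
Step 3: ant0:(1,3)->N->(0,3) | ant1:(0,0)->E->(0,1)
  grid max=1 at (0,0)
Step 4: ant0:(0,3)->S->(1,3) | ant1:(0,1)->W->(0,0)
  grid max=2 at (0,0)
Step 5: ant0:(1,3)->N->(0,3) | ant1:(0,0)->E->(0,1)
  grid max=1 at (0,0)

(0,3) (0,1)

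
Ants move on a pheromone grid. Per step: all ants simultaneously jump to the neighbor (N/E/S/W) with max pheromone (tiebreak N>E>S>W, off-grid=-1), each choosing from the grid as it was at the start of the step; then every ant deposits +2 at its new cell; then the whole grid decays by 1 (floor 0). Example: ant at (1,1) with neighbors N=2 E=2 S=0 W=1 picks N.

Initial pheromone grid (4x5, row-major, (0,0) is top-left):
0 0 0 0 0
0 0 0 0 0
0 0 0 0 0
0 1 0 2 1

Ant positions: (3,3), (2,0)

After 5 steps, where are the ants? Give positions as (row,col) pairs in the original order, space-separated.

Step 1: ant0:(3,3)->E->(3,4) | ant1:(2,0)->N->(1,0)
  grid max=2 at (3,4)
Step 2: ant0:(3,4)->W->(3,3) | ant1:(1,0)->N->(0,0)
  grid max=2 at (3,3)
Step 3: ant0:(3,3)->E->(3,4) | ant1:(0,0)->E->(0,1)
  grid max=2 at (3,4)
Step 4: ant0:(3,4)->W->(3,3) | ant1:(0,1)->E->(0,2)
  grid max=2 at (3,3)
Step 5: ant0:(3,3)->E->(3,4) | ant1:(0,2)->E->(0,3)
  grid max=2 at (3,4)

(3,4) (0,3)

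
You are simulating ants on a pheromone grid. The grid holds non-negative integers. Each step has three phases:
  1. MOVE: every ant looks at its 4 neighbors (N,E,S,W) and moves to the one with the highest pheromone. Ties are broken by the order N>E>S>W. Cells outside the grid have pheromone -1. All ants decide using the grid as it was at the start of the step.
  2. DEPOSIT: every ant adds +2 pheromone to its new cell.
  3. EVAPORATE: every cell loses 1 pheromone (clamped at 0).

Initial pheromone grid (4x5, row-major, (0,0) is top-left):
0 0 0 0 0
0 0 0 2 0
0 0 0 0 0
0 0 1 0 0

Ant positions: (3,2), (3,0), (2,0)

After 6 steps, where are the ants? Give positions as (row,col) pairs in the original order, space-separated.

Step 1: ant0:(3,2)->N->(2,2) | ant1:(3,0)->N->(2,0) | ant2:(2,0)->N->(1,0)
  grid max=1 at (1,0)
Step 2: ant0:(2,2)->N->(1,2) | ant1:(2,0)->N->(1,0) | ant2:(1,0)->S->(2,0)
  grid max=2 at (1,0)
Step 3: ant0:(1,2)->N->(0,2) | ant1:(1,0)->S->(2,0) | ant2:(2,0)->N->(1,0)
  grid max=3 at (1,0)
Step 4: ant0:(0,2)->E->(0,3) | ant1:(2,0)->N->(1,0) | ant2:(1,0)->S->(2,0)
  grid max=4 at (1,0)
Step 5: ant0:(0,3)->E->(0,4) | ant1:(1,0)->S->(2,0) | ant2:(2,0)->N->(1,0)
  grid max=5 at (1,0)
Step 6: ant0:(0,4)->S->(1,4) | ant1:(2,0)->N->(1,0) | ant2:(1,0)->S->(2,0)
  grid max=6 at (1,0)

(1,4) (1,0) (2,0)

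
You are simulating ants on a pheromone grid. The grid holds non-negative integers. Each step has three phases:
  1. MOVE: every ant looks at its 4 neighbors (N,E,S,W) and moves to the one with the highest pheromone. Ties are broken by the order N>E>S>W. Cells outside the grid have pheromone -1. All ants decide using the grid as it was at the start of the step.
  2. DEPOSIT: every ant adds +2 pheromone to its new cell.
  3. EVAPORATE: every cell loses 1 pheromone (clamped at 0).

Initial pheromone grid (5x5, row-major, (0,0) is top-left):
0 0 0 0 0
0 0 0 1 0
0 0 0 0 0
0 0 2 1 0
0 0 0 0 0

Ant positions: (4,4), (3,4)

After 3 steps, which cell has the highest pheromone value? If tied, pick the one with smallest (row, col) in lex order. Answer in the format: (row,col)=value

Step 1: ant0:(4,4)->N->(3,4) | ant1:(3,4)->W->(3,3)
  grid max=2 at (3,3)
Step 2: ant0:(3,4)->W->(3,3) | ant1:(3,3)->E->(3,4)
  grid max=3 at (3,3)
Step 3: ant0:(3,3)->E->(3,4) | ant1:(3,4)->W->(3,3)
  grid max=4 at (3,3)
Final grid:
  0 0 0 0 0
  0 0 0 0 0
  0 0 0 0 0
  0 0 0 4 3
  0 0 0 0 0
Max pheromone 4 at (3,3)

Answer: (3,3)=4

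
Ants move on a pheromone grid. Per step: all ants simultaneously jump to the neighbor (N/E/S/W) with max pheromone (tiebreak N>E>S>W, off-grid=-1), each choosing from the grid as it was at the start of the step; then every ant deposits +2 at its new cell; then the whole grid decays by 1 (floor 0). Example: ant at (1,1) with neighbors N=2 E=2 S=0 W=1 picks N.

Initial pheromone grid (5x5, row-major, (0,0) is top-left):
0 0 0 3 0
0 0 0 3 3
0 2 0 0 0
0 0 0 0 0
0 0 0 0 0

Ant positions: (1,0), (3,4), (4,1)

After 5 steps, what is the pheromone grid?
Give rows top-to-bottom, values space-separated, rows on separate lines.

After step 1: ants at (0,0),(2,4),(3,1)
  1 0 0 2 0
  0 0 0 2 2
  0 1 0 0 1
  0 1 0 0 0
  0 0 0 0 0
After step 2: ants at (0,1),(1,4),(2,1)
  0 1 0 1 0
  0 0 0 1 3
  0 2 0 0 0
  0 0 0 0 0
  0 0 0 0 0
After step 3: ants at (0,2),(1,3),(1,1)
  0 0 1 0 0
  0 1 0 2 2
  0 1 0 0 0
  0 0 0 0 0
  0 0 0 0 0
After step 4: ants at (0,3),(1,4),(2,1)
  0 0 0 1 0
  0 0 0 1 3
  0 2 0 0 0
  0 0 0 0 0
  0 0 0 0 0
After step 5: ants at (1,3),(1,3),(1,1)
  0 0 0 0 0
  0 1 0 4 2
  0 1 0 0 0
  0 0 0 0 0
  0 0 0 0 0

0 0 0 0 0
0 1 0 4 2
0 1 0 0 0
0 0 0 0 0
0 0 0 0 0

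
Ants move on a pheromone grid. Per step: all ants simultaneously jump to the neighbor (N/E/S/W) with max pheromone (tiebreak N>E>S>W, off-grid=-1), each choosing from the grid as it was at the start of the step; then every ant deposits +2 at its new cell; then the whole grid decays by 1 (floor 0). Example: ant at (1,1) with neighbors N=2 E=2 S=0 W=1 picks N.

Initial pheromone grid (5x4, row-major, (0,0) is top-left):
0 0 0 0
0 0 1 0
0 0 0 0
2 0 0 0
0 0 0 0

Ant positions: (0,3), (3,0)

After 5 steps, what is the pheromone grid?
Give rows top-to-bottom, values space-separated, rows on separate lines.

After step 1: ants at (1,3),(2,0)
  0 0 0 0
  0 0 0 1
  1 0 0 0
  1 0 0 0
  0 0 0 0
After step 2: ants at (0,3),(3,0)
  0 0 0 1
  0 0 0 0
  0 0 0 0
  2 0 0 0
  0 0 0 0
After step 3: ants at (1,3),(2,0)
  0 0 0 0
  0 0 0 1
  1 0 0 0
  1 0 0 0
  0 0 0 0
After step 4: ants at (0,3),(3,0)
  0 0 0 1
  0 0 0 0
  0 0 0 0
  2 0 0 0
  0 0 0 0
After step 5: ants at (1,3),(2,0)
  0 0 0 0
  0 0 0 1
  1 0 0 0
  1 0 0 0
  0 0 0 0

0 0 0 0
0 0 0 1
1 0 0 0
1 0 0 0
0 0 0 0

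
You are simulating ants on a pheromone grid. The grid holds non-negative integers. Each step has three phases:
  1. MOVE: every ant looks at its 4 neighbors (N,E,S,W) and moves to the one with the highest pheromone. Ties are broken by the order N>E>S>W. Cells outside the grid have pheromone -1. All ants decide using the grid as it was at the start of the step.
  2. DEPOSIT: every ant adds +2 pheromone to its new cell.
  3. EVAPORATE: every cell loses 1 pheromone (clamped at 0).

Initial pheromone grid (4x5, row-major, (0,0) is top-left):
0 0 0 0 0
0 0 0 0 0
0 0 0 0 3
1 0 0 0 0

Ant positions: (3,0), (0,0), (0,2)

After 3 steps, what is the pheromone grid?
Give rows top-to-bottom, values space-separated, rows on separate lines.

After step 1: ants at (2,0),(0,1),(0,3)
  0 1 0 1 0
  0 0 0 0 0
  1 0 0 0 2
  0 0 0 0 0
After step 2: ants at (1,0),(0,2),(0,4)
  0 0 1 0 1
  1 0 0 0 0
  0 0 0 0 1
  0 0 0 0 0
After step 3: ants at (0,0),(0,3),(1,4)
  1 0 0 1 0
  0 0 0 0 1
  0 0 0 0 0
  0 0 0 0 0

1 0 0 1 0
0 0 0 0 1
0 0 0 0 0
0 0 0 0 0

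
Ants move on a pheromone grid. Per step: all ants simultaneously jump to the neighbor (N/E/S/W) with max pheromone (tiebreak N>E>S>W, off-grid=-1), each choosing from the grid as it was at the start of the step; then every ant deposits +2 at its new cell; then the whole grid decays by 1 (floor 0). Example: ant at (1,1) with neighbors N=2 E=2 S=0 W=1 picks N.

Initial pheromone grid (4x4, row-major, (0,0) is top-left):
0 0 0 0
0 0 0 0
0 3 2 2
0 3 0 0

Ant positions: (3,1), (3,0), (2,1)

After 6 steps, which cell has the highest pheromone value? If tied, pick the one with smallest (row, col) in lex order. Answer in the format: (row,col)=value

Step 1: ant0:(3,1)->N->(2,1) | ant1:(3,0)->E->(3,1) | ant2:(2,1)->S->(3,1)
  grid max=6 at (3,1)
Step 2: ant0:(2,1)->S->(3,1) | ant1:(3,1)->N->(2,1) | ant2:(3,1)->N->(2,1)
  grid max=7 at (2,1)
Step 3: ant0:(3,1)->N->(2,1) | ant1:(2,1)->S->(3,1) | ant2:(2,1)->S->(3,1)
  grid max=10 at (3,1)
Step 4: ant0:(2,1)->S->(3,1) | ant1:(3,1)->N->(2,1) | ant2:(3,1)->N->(2,1)
  grid max=11 at (2,1)
Step 5: ant0:(3,1)->N->(2,1) | ant1:(2,1)->S->(3,1) | ant2:(2,1)->S->(3,1)
  grid max=14 at (3,1)
Step 6: ant0:(2,1)->S->(3,1) | ant1:(3,1)->N->(2,1) | ant2:(3,1)->N->(2,1)
  grid max=15 at (2,1)
Final grid:
  0 0 0 0
  0 0 0 0
  0 15 0 0
  0 15 0 0
Max pheromone 15 at (2,1)

Answer: (2,1)=15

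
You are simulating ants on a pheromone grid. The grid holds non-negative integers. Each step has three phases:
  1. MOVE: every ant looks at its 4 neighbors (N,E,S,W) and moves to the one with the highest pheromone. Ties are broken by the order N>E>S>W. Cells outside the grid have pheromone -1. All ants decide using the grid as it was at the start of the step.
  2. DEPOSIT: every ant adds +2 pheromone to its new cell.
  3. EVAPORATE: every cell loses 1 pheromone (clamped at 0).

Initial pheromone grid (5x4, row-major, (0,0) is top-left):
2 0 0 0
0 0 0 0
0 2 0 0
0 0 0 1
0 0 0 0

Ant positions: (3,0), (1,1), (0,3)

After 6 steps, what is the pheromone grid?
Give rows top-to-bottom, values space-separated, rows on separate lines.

After step 1: ants at (2,0),(2,1),(1,3)
  1 0 0 0
  0 0 0 1
  1 3 0 0
  0 0 0 0
  0 0 0 0
After step 2: ants at (2,1),(2,0),(0,3)
  0 0 0 1
  0 0 0 0
  2 4 0 0
  0 0 0 0
  0 0 0 0
After step 3: ants at (2,0),(2,1),(1,3)
  0 0 0 0
  0 0 0 1
  3 5 0 0
  0 0 0 0
  0 0 0 0
After step 4: ants at (2,1),(2,0),(0,3)
  0 0 0 1
  0 0 0 0
  4 6 0 0
  0 0 0 0
  0 0 0 0
After step 5: ants at (2,0),(2,1),(1,3)
  0 0 0 0
  0 0 0 1
  5 7 0 0
  0 0 0 0
  0 0 0 0
After step 6: ants at (2,1),(2,0),(0,3)
  0 0 0 1
  0 0 0 0
  6 8 0 0
  0 0 0 0
  0 0 0 0

0 0 0 1
0 0 0 0
6 8 0 0
0 0 0 0
0 0 0 0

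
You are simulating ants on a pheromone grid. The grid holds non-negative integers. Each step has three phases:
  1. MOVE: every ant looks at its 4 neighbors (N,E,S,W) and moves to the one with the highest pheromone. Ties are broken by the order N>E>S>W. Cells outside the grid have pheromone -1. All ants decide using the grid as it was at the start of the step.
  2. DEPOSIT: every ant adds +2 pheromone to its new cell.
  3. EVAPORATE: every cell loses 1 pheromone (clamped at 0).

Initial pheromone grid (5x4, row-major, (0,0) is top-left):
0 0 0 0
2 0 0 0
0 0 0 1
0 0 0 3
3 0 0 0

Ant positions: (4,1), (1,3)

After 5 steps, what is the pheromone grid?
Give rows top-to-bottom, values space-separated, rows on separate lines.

After step 1: ants at (4,0),(2,3)
  0 0 0 0
  1 0 0 0
  0 0 0 2
  0 0 0 2
  4 0 0 0
After step 2: ants at (3,0),(3,3)
  0 0 0 0
  0 0 0 0
  0 0 0 1
  1 0 0 3
  3 0 0 0
After step 3: ants at (4,0),(2,3)
  0 0 0 0
  0 0 0 0
  0 0 0 2
  0 0 0 2
  4 0 0 0
After step 4: ants at (3,0),(3,3)
  0 0 0 0
  0 0 0 0
  0 0 0 1
  1 0 0 3
  3 0 0 0
After step 5: ants at (4,0),(2,3)
  0 0 0 0
  0 0 0 0
  0 0 0 2
  0 0 0 2
  4 0 0 0

0 0 0 0
0 0 0 0
0 0 0 2
0 0 0 2
4 0 0 0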